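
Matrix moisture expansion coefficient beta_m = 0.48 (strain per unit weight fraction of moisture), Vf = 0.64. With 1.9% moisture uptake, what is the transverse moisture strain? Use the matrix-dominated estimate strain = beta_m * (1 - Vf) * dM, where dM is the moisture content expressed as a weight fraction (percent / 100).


dM = 1.9/100 = 0.019
strain = beta_m * (1-Vf) * dM = 0.48 * 0.36 * 0.019 = 0.0032832

0.0032832


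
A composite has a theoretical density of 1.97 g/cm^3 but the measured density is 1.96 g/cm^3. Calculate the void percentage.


Void% = (rho_theo - rho_actual)/rho_theo * 100 = (1.97 - 1.96)/1.97 * 100 = 0.51%

0.51%


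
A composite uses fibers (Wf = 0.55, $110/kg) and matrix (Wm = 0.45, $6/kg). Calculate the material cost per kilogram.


Cost = cost_f*Wf + cost_m*Wm = 110*0.55 + 6*0.45 = $63.2/kg

$63.2/kg


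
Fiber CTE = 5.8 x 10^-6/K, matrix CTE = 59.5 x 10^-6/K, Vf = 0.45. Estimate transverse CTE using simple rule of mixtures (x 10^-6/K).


alpha_2 = alpha_f*Vf + alpha_m*(1-Vf) = 5.8*0.45 + 59.5*0.55 = 35.3 x 10^-6/K

35.3 x 10^-6/K


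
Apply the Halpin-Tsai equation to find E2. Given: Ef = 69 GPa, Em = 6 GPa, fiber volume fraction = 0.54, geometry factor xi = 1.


eta = (Ef/Em - 1)/(Ef/Em + xi) = (11.5 - 1)/(11.5 + 1) = 0.84
E2 = Em*(1+xi*eta*Vf)/(1-eta*Vf) = 15.96 GPa

15.96 GPa


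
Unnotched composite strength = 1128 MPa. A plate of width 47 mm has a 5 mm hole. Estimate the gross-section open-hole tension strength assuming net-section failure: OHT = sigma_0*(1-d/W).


OHT = sigma_0*(1-d/W) = 1128*(1-5/47) = 1008.0 MPa

1008.0 MPa


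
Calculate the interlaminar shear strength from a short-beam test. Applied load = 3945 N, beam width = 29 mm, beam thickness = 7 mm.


ILSS = 3F/(4bh) = 3*3945/(4*29*7) = 14.58 MPa

14.58 MPa


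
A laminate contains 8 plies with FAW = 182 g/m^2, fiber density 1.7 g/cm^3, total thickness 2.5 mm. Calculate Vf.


Vf = n * FAW / (rho_f * h * 1000) = 8 * 182 / (1.7 * 2.5 * 1000) = 0.3426

0.3426


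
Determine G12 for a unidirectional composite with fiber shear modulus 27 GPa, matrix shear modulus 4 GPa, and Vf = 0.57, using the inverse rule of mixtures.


1/G12 = Vf/Gf + (1-Vf)/Gm = 0.57/27 + 0.43/4
G12 = 7.78 GPa

7.78 GPa


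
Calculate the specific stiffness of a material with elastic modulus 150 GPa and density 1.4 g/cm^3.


Specific stiffness = E/rho = 150/1.4 = 107.1 GPa/(g/cm^3)

107.1 GPa/(g/cm^3)


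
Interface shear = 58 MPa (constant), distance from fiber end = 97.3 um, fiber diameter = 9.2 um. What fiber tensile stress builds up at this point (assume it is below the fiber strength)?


Force balance: sigma_f * (pi*d^2/4) = tau * (pi*d) * x  ->  sigma_f = 4 * tau * x / d
sigma_f = 4 * 58 * 97.3 / 9.2 = 2453.7 MPa

2453.7 MPa


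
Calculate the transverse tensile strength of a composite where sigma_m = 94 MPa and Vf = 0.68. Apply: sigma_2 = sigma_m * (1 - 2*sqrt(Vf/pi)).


factor = 1 - 2*sqrt(0.68/pi) = 0.0695
sigma_2 = 94 * 0.0695 = 6.53 MPa

6.53 MPa


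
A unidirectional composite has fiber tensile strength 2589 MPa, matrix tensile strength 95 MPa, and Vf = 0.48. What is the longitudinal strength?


sigma_1 = sigma_f*Vf + sigma_m*(1-Vf) = 2589*0.48 + 95*0.52 = 1292.1 MPa

1292.1 MPa


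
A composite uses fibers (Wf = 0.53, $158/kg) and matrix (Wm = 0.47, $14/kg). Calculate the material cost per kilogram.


Cost = cost_f*Wf + cost_m*Wm = 158*0.53 + 14*0.47 = $90.32/kg

$90.32/kg


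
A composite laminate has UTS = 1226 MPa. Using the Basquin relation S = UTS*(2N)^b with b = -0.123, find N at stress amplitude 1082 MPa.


N = 0.5 * (S/UTS)^(1/b) = 0.5 * (1082/1226)^(1/-0.123) = 1.3808 cycles

1.3808 cycles


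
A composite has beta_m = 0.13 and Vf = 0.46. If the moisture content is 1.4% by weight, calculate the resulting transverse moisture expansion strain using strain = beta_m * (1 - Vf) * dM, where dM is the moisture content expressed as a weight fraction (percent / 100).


dM = 1.4/100 = 0.014
strain = beta_m * (1-Vf) * dM = 0.13 * 0.54 * 0.014 = 0.0009828

0.0009828


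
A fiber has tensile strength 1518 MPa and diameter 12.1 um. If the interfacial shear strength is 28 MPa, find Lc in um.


Lc = sigma_f * d / (2 * tau_i) = 1518 * 12.1 / (2 * 28) = 328.0 um

328.0 um


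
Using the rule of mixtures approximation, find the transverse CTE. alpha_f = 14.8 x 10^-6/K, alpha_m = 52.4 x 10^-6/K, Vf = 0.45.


alpha_2 = alpha_f*Vf + alpha_m*(1-Vf) = 14.8*0.45 + 52.4*0.55 = 35.5 x 10^-6/K

35.5 x 10^-6/K


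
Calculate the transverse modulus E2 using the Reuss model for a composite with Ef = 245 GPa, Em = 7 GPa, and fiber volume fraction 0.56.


1/E2 = Vf/Ef + (1-Vf)/Em = 0.56/245 + 0.44/7
E2 = 15.35 GPa

15.35 GPa


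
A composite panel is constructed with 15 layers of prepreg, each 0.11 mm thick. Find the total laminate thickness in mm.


h = n * t_ply = 15 * 0.11 = 1.65 mm

1.65 mm


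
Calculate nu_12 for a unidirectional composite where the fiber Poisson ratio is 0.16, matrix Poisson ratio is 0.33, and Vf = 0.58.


nu_12 = nu_f*Vf + nu_m*(1-Vf) = 0.16*0.58 + 0.33*0.42 = 0.2314

0.2314


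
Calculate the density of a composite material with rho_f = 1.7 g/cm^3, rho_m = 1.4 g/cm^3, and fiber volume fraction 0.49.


rho_c = rho_f*Vf + rho_m*(1-Vf) = 1.7*0.49 + 1.4*0.51 = 1.547 g/cm^3

1.547 g/cm^3


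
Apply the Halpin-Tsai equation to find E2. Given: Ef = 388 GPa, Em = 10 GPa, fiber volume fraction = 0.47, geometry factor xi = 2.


eta = (Ef/Em - 1)/(Ef/Em + xi) = (38.8 - 1)/(38.8 + 2) = 0.9265
E2 = Em*(1+xi*eta*Vf)/(1-eta*Vf) = 33.14 GPa

33.14 GPa


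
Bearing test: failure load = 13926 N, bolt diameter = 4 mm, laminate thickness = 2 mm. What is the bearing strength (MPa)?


sigma_br = F/(d*h) = 13926/(4*2) = 1740.8 MPa

1740.8 MPa


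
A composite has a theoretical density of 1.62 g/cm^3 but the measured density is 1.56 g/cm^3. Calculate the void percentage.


Void% = (rho_theo - rho_actual)/rho_theo * 100 = (1.62 - 1.56)/1.62 * 100 = 3.7%

3.7%


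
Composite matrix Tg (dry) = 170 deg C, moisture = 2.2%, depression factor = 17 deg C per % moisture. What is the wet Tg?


Tg_wet = Tg_dry - k*moisture = 170 - 17*2.2 = 132.6 deg C

132.6 deg C


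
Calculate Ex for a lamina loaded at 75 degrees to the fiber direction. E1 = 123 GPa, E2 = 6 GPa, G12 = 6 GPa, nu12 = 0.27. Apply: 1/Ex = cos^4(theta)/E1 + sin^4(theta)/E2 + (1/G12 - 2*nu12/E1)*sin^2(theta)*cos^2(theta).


cos^4(75) = 0.004487, sin^4(75) = 0.870513, sin^2(75)*cos^2(75) = 0.0625
1/G12 - 2*nu12/E1 = 1/6 - 2*0.27/123 = 0.162276 GPa^-1
1/Ex = 0.004487/123 + 0.870513/6 + 0.162276*0.0625 = 0.1552642 GPa^-1
Ex = 6.44 GPa

6.44 GPa


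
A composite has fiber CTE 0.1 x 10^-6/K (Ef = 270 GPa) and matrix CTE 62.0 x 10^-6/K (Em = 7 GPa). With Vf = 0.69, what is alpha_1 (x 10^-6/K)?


E1 = Ef*Vf + Em*(1-Vf) = 188.47
alpha_1 = (alpha_f*Ef*Vf + alpha_m*Em*(1-Vf))/E1 = 0.81 x 10^-6/K

0.81 x 10^-6/K


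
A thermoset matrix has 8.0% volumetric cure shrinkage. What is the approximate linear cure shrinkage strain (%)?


Linear shrinkage ≈ vol_shrink/3 = 8.0/3 = 2.667%

2.667%


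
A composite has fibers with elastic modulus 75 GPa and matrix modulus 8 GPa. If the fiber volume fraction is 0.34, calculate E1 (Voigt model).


E1 = Ef*Vf + Em*(1-Vf) = 75*0.34 + 8*0.66 = 30.78 GPa

30.78 GPa


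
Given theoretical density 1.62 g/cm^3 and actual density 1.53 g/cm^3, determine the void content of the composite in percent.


Void% = (rho_theo - rho_actual)/rho_theo * 100 = (1.62 - 1.53)/1.62 * 100 = 5.56%

5.56%


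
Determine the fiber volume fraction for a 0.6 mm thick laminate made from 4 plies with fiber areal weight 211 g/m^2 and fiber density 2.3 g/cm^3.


Vf = n * FAW / (rho_f * h * 1000) = 4 * 211 / (2.3 * 0.6 * 1000) = 0.6116

0.6116


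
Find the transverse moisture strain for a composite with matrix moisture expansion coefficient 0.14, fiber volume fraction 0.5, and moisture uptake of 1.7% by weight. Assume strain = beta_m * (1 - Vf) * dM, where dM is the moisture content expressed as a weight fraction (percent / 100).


dM = 1.7/100 = 0.017
strain = beta_m * (1-Vf) * dM = 0.14 * 0.5 * 0.017 = 0.00119

0.00119


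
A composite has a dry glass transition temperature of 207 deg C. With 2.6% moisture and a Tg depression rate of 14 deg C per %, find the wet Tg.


Tg_wet = Tg_dry - k*moisture = 207 - 14*2.6 = 170.6 deg C

170.6 deg C


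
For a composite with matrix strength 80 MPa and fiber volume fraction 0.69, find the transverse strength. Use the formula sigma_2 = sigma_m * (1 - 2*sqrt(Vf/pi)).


factor = 1 - 2*sqrt(0.69/pi) = 0.0627
sigma_2 = 80 * 0.0627 = 5.02 MPa

5.02 MPa


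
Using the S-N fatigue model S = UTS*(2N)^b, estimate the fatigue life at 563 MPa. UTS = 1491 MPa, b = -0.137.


N = 0.5 * (S/UTS)^(1/b) = 0.5 * (563/1491)^(1/-0.137) = 611.4160 cycles

611.4160 cycles


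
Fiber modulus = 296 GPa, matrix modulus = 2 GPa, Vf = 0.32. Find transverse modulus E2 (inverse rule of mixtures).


1/E2 = Vf/Ef + (1-Vf)/Em = 0.32/296 + 0.68/2
E2 = 2.93 GPa

2.93 GPa


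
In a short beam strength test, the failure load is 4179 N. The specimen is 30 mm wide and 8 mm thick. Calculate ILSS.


ILSS = 3F/(4bh) = 3*4179/(4*30*8) = 13.06 MPa

13.06 MPa


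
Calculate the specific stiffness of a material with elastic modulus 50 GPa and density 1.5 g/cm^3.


Specific stiffness = E/rho = 50/1.5 = 33.3 GPa/(g/cm^3)

33.3 GPa/(g/cm^3)


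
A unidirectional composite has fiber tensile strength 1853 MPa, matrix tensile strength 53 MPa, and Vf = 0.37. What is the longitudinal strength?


sigma_1 = sigma_f*Vf + sigma_m*(1-Vf) = 1853*0.37 + 53*0.63 = 719.0 MPa

719.0 MPa


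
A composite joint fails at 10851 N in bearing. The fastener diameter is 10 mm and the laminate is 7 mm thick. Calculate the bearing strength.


sigma_br = F/(d*h) = 10851/(10*7) = 155.0 MPa

155.0 MPa


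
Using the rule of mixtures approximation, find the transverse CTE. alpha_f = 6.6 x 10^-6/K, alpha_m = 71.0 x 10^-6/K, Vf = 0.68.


alpha_2 = alpha_f*Vf + alpha_m*(1-Vf) = 6.6*0.68 + 71.0*0.32 = 27.2 x 10^-6/K

27.2 x 10^-6/K


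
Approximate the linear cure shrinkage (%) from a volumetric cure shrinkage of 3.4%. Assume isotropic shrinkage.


Linear shrinkage ≈ vol_shrink/3 = 3.4/3 = 1.133%

1.133%


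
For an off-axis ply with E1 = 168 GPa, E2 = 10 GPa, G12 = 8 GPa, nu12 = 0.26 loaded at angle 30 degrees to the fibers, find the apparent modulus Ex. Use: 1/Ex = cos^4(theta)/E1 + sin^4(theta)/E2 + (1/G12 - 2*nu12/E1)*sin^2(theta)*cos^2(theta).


cos^4(30) = 0.5625, sin^4(30) = 0.0625, sin^2(30)*cos^2(30) = 0.1875
1/G12 - 2*nu12/E1 = 1/8 - 2*0.26/168 = 0.121905 GPa^-1
1/Ex = 0.5625/168 + 0.0625/10 + 0.121905*0.1875 = 0.0324554 GPa^-1
Ex = 30.81 GPa

30.81 GPa


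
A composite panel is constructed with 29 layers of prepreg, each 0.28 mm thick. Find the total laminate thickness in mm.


h = n * t_ply = 29 * 0.28 = 8.12 mm

8.12 mm


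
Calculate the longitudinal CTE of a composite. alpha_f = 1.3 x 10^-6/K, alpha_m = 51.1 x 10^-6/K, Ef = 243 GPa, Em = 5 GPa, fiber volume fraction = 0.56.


E1 = Ef*Vf + Em*(1-Vf) = 138.28
alpha_1 = (alpha_f*Ef*Vf + alpha_m*Em*(1-Vf))/E1 = 2.09 x 10^-6/K

2.09 x 10^-6/K


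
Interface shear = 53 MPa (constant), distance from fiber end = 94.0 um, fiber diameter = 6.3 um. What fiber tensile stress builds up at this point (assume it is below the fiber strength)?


Force balance: sigma_f * (pi*d^2/4) = tau * (pi*d) * x  ->  sigma_f = 4 * tau * x / d
sigma_f = 4 * 53 * 94.0 / 6.3 = 3163.2 MPa

3163.2 MPa


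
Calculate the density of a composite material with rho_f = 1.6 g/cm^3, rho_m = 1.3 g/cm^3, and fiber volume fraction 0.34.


rho_c = rho_f*Vf + rho_m*(1-Vf) = 1.6*0.34 + 1.3*0.66 = 1.402 g/cm^3

1.402 g/cm^3


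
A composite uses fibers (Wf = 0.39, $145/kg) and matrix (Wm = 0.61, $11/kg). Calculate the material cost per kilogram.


Cost = cost_f*Wf + cost_m*Wm = 145*0.39 + 11*0.61 = $63.26/kg

$63.26/kg


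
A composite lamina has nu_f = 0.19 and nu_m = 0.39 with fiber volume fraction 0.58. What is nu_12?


nu_12 = nu_f*Vf + nu_m*(1-Vf) = 0.19*0.58 + 0.39*0.42 = 0.274

0.274


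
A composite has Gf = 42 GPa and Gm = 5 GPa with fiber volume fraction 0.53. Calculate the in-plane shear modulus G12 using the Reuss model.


1/G12 = Vf/Gf + (1-Vf)/Gm = 0.53/42 + 0.47/5
G12 = 9.38 GPa

9.38 GPa


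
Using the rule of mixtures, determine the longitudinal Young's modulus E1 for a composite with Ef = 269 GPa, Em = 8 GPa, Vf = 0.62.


E1 = Ef*Vf + Em*(1-Vf) = 269*0.62 + 8*0.38 = 169.82 GPa

169.82 GPa


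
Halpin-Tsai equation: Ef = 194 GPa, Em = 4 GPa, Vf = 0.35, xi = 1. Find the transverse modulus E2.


eta = (Ef/Em - 1)/(Ef/Em + xi) = (48.5 - 1)/(48.5 + 1) = 0.9596
E2 = Em*(1+xi*eta*Vf)/(1-eta*Vf) = 8.05 GPa

8.05 GPa


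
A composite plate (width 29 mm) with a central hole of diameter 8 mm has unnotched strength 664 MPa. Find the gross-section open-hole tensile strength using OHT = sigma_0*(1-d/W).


OHT = sigma_0*(1-d/W) = 664*(1-8/29) = 480.8 MPa

480.8 MPa


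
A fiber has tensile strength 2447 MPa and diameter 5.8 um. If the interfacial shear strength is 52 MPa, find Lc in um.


Lc = sigma_f * d / (2 * tau_i) = 2447 * 5.8 / (2 * 52) = 136.5 um

136.5 um


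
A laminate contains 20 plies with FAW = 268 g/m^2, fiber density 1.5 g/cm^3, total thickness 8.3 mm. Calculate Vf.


Vf = n * FAW / (rho_f * h * 1000) = 20 * 268 / (1.5 * 8.3 * 1000) = 0.4305

0.4305


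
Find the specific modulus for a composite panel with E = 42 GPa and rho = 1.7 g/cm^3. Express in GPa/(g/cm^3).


Specific stiffness = E/rho = 42/1.7 = 24.7 GPa/(g/cm^3)

24.7 GPa/(g/cm^3)


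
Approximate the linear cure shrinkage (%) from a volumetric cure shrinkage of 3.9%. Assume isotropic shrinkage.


Linear shrinkage ≈ vol_shrink/3 = 3.9/3 = 1.3%

1.3%


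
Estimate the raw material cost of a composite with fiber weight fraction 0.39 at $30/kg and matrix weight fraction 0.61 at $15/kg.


Cost = cost_f*Wf + cost_m*Wm = 30*0.39 + 15*0.61 = $20.85/kg

$20.85/kg


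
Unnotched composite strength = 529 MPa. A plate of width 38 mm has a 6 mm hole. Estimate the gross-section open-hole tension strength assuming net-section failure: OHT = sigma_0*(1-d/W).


OHT = sigma_0*(1-d/W) = 529*(1-6/38) = 445.5 MPa

445.5 MPa


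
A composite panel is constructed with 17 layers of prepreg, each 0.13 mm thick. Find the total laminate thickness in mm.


h = n * t_ply = 17 * 0.13 = 2.21 mm

2.21 mm


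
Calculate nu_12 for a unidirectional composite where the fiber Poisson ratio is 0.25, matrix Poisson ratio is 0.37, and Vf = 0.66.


nu_12 = nu_f*Vf + nu_m*(1-Vf) = 0.25*0.66 + 0.37*0.34 = 0.2908

0.2908


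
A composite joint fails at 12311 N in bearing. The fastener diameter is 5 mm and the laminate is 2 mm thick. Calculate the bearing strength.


sigma_br = F/(d*h) = 12311/(5*2) = 1231.1 MPa

1231.1 MPa


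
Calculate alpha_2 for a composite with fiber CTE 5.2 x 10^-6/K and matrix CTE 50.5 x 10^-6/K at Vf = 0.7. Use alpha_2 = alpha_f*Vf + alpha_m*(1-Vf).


alpha_2 = alpha_f*Vf + alpha_m*(1-Vf) = 5.2*0.7 + 50.5*0.3 = 18.8 x 10^-6/K

18.8 x 10^-6/K


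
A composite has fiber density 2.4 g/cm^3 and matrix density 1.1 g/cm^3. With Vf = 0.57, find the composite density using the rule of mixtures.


rho_c = rho_f*Vf + rho_m*(1-Vf) = 2.4*0.57 + 1.1*0.43 = 1.841 g/cm^3

1.841 g/cm^3


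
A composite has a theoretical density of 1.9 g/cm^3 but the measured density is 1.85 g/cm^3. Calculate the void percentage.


Void% = (rho_theo - rho_actual)/rho_theo * 100 = (1.9 - 1.85)/1.9 * 100 = 2.63%

2.63%


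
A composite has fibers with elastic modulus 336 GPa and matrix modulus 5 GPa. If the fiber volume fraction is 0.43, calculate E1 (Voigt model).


E1 = Ef*Vf + Em*(1-Vf) = 336*0.43 + 5*0.57 = 147.33 GPa

147.33 GPa


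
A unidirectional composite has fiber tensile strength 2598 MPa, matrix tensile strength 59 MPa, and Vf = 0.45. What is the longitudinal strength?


sigma_1 = sigma_f*Vf + sigma_m*(1-Vf) = 2598*0.45 + 59*0.55 = 1201.6 MPa

1201.6 MPa


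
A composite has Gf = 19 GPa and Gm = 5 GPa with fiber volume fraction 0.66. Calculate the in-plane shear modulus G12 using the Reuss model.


1/G12 = Vf/Gf + (1-Vf)/Gm = 0.66/19 + 0.34/5
G12 = 9.73 GPa

9.73 GPa


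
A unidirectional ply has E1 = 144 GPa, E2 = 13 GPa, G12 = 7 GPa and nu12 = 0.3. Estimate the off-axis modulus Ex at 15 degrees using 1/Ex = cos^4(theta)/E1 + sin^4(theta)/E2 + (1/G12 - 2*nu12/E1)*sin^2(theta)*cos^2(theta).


cos^4(15) = 0.870513, sin^4(15) = 0.004487, sin^2(15)*cos^2(15) = 0.0625
1/G12 - 2*nu12/E1 = 1/7 - 2*0.3/144 = 0.13869 GPa^-1
1/Ex = 0.870513/144 + 0.004487/13 + 0.13869*0.0625 = 0.0150586 GPa^-1
Ex = 66.41 GPa

66.41 GPa


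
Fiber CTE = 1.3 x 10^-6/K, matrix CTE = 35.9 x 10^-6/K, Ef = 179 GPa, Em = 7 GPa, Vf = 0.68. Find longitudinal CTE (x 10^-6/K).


E1 = Ef*Vf + Em*(1-Vf) = 123.96
alpha_1 = (alpha_f*Ef*Vf + alpha_m*Em*(1-Vf))/E1 = 1.93 x 10^-6/K

1.93 x 10^-6/K


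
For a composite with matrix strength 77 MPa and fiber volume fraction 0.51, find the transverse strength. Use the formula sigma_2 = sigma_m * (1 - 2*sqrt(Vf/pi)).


factor = 1 - 2*sqrt(0.51/pi) = 0.1942
sigma_2 = 77 * 0.1942 = 14.95 MPa

14.95 MPa


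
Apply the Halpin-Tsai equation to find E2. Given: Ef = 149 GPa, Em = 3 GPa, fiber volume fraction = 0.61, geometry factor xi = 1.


eta = (Ef/Em - 1)/(Ef/Em + xi) = (49.6667 - 1)/(49.6667 + 1) = 0.9605
E2 = Em*(1+xi*eta*Vf)/(1-eta*Vf) = 11.49 GPa

11.49 GPa


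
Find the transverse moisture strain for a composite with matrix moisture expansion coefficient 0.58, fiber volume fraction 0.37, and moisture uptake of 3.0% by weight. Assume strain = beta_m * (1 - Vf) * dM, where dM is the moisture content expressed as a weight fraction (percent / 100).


dM = 3.0/100 = 0.03
strain = beta_m * (1-Vf) * dM = 0.58 * 0.63 * 0.03 = 0.010962

0.010962


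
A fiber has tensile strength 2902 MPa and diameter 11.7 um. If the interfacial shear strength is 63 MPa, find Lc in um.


Lc = sigma_f * d / (2 * tau_i) = 2902 * 11.7 / (2 * 63) = 269.5 um

269.5 um


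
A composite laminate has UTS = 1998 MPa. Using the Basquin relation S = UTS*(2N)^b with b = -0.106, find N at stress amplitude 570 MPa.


N = 0.5 * (S/UTS)^(1/b) = 0.5 * (570/1998)^(1/-0.106) = 68840.4745 cycles

68840.4745 cycles


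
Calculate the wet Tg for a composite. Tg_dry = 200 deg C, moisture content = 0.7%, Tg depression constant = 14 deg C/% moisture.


Tg_wet = Tg_dry - k*moisture = 200 - 14*0.7 = 190.2 deg C

190.2 deg C


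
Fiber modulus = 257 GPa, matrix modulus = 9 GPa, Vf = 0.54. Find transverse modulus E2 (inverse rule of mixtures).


1/E2 = Vf/Ef + (1-Vf)/Em = 0.54/257 + 0.46/9
E2 = 18.79 GPa

18.79 GPa


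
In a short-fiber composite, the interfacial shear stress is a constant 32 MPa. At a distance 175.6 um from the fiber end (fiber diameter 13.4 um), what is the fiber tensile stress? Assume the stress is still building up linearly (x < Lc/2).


Force balance: sigma_f * (pi*d^2/4) = tau * (pi*d) * x  ->  sigma_f = 4 * tau * x / d
sigma_f = 4 * 32 * 175.6 / 13.4 = 1677.4 MPa

1677.4 MPa


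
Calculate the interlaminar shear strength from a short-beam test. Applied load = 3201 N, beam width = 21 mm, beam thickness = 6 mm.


ILSS = 3F/(4bh) = 3*3201/(4*21*6) = 19.05 MPa

19.05 MPa


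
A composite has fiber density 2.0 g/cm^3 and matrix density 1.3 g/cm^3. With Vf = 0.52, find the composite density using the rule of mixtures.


rho_c = rho_f*Vf + rho_m*(1-Vf) = 2.0*0.52 + 1.3*0.48 = 1.664 g/cm^3

1.664 g/cm^3


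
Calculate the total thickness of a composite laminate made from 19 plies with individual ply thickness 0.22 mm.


h = n * t_ply = 19 * 0.22 = 4.18 mm

4.18 mm


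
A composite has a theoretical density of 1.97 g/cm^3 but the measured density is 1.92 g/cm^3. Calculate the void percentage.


Void% = (rho_theo - rho_actual)/rho_theo * 100 = (1.97 - 1.92)/1.97 * 100 = 2.54%

2.54%


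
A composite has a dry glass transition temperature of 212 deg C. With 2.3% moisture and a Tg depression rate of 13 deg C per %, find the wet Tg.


Tg_wet = Tg_dry - k*moisture = 212 - 13*2.3 = 182.1 deg C

182.1 deg C


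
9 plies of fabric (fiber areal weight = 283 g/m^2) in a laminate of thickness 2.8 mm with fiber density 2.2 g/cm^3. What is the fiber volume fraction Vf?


Vf = n * FAW / (rho_f * h * 1000) = 9 * 283 / (2.2 * 2.8 * 1000) = 0.4135

0.4135


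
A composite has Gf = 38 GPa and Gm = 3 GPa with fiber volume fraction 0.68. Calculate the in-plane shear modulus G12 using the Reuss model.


1/G12 = Vf/Gf + (1-Vf)/Gm = 0.68/38 + 0.32/3
G12 = 8.03 GPa

8.03 GPa


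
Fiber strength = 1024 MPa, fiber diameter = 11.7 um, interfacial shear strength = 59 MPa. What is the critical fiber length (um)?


Lc = sigma_f * d / (2 * tau_i) = 1024 * 11.7 / (2 * 59) = 101.5 um

101.5 um


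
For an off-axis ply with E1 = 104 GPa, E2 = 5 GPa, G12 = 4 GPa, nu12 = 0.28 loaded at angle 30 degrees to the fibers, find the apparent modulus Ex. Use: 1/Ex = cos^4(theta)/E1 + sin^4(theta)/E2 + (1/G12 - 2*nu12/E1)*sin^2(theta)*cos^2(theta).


cos^4(30) = 0.5625, sin^4(30) = 0.0625, sin^2(30)*cos^2(30) = 0.1875
1/G12 - 2*nu12/E1 = 1/4 - 2*0.28/104 = 0.244615 GPa^-1
1/Ex = 0.5625/104 + 0.0625/5 + 0.244615*0.1875 = 0.063774 GPa^-1
Ex = 15.68 GPa

15.68 GPa


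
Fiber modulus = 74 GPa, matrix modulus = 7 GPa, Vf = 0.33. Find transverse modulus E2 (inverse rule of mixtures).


1/E2 = Vf/Ef + (1-Vf)/Em = 0.33/74 + 0.67/7
E2 = 9.98 GPa

9.98 GPa


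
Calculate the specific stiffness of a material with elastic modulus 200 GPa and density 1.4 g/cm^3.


Specific stiffness = E/rho = 200/1.4 = 142.9 GPa/(g/cm^3)

142.9 GPa/(g/cm^3)


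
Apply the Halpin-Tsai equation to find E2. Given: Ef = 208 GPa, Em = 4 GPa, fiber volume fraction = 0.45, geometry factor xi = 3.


eta = (Ef/Em - 1)/(Ef/Em + xi) = (52.0 - 1)/(52.0 + 3) = 0.9273
E2 = Em*(1+xi*eta*Vf)/(1-eta*Vf) = 15.46 GPa

15.46 GPa


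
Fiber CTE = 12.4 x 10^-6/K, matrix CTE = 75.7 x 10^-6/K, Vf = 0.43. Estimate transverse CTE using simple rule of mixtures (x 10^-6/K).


alpha_2 = alpha_f*Vf + alpha_m*(1-Vf) = 12.4*0.43 + 75.7*0.57 = 48.5 x 10^-6/K

48.5 x 10^-6/K


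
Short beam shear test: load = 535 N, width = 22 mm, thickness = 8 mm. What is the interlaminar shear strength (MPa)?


ILSS = 3F/(4bh) = 3*535/(4*22*8) = 2.28 MPa

2.28 MPa


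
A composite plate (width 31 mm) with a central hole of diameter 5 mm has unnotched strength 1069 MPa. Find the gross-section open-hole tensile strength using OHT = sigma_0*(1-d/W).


OHT = sigma_0*(1-d/W) = 1069*(1-5/31) = 896.6 MPa

896.6 MPa


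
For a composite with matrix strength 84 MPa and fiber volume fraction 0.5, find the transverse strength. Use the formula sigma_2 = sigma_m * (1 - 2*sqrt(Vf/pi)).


factor = 1 - 2*sqrt(0.5/pi) = 0.2021
sigma_2 = 84 * 0.2021 = 16.98 MPa

16.98 MPa


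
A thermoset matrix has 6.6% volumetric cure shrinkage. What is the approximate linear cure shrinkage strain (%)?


Linear shrinkage ≈ vol_shrink/3 = 6.6/3 = 2.2%

2.2%


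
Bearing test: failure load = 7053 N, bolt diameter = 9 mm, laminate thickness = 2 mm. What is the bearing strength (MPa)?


sigma_br = F/(d*h) = 7053/(9*2) = 391.8 MPa

391.8 MPa


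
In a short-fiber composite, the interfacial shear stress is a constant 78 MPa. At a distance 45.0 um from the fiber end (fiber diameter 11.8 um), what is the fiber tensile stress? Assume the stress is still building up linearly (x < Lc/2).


Force balance: sigma_f * (pi*d^2/4) = tau * (pi*d) * x  ->  sigma_f = 4 * tau * x / d
sigma_f = 4 * 78 * 45.0 / 11.8 = 1189.8 MPa

1189.8 MPa


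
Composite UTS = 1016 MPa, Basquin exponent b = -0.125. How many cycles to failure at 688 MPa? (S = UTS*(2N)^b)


N = 0.5 * (S/UTS)^(1/b) = 0.5 * (688/1016)^(1/-0.125) = 11.3087 cycles

11.3087 cycles


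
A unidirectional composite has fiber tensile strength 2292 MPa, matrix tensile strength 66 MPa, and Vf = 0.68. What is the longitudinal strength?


sigma_1 = sigma_f*Vf + sigma_m*(1-Vf) = 2292*0.68 + 66*0.32 = 1579.7 MPa

1579.7 MPa


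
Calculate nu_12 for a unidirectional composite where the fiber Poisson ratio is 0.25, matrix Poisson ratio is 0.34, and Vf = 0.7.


nu_12 = nu_f*Vf + nu_m*(1-Vf) = 0.25*0.7 + 0.34*0.3 = 0.277

0.277


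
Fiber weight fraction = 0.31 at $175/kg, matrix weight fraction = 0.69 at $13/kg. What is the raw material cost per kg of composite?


Cost = cost_f*Wf + cost_m*Wm = 175*0.31 + 13*0.69 = $63.22/kg

$63.22/kg


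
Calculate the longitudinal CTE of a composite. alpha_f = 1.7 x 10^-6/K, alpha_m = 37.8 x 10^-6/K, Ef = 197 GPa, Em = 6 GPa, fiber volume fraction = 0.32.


E1 = Ef*Vf + Em*(1-Vf) = 67.12
alpha_1 = (alpha_f*Ef*Vf + alpha_m*Em*(1-Vf))/E1 = 3.89 x 10^-6/K

3.89 x 10^-6/K


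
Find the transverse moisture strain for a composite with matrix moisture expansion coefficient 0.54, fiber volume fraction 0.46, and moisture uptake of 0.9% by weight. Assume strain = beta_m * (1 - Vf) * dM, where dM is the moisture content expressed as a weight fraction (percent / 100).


dM = 0.9/100 = 0.009
strain = beta_m * (1-Vf) * dM = 0.54 * 0.54 * 0.009 = 0.0026244

0.0026244


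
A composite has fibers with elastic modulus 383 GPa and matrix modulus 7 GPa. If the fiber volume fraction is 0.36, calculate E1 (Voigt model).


E1 = Ef*Vf + Em*(1-Vf) = 383*0.36 + 7*0.64 = 142.36 GPa

142.36 GPa


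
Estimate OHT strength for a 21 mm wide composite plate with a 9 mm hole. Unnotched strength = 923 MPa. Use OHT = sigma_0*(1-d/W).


OHT = sigma_0*(1-d/W) = 923*(1-9/21) = 527.4 MPa

527.4 MPa


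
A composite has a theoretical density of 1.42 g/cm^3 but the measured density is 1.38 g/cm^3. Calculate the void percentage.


Void% = (rho_theo - rho_actual)/rho_theo * 100 = (1.42 - 1.38)/1.42 * 100 = 2.82%

2.82%


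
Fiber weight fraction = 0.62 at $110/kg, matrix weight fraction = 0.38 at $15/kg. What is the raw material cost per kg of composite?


Cost = cost_f*Wf + cost_m*Wm = 110*0.62 + 15*0.38 = $73.9/kg

$73.9/kg


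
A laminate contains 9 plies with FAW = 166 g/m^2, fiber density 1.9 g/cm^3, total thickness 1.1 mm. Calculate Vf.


Vf = n * FAW / (rho_f * h * 1000) = 9 * 166 / (1.9 * 1.1 * 1000) = 0.7148

0.7148


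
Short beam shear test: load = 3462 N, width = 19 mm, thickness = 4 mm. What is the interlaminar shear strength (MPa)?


ILSS = 3F/(4bh) = 3*3462/(4*19*4) = 34.16 MPa

34.16 MPa


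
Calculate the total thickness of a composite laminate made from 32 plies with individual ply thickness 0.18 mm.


h = n * t_ply = 32 * 0.18 = 5.76 mm

5.76 mm


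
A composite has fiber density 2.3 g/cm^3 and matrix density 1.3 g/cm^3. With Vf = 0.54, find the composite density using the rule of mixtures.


rho_c = rho_f*Vf + rho_m*(1-Vf) = 2.3*0.54 + 1.3*0.46 = 1.84 g/cm^3

1.84 g/cm^3


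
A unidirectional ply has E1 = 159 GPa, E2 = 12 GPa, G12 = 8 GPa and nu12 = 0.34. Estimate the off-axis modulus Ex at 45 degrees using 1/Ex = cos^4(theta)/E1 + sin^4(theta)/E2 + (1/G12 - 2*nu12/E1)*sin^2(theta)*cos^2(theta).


cos^4(45) = 0.25, sin^4(45) = 0.25, sin^2(45)*cos^2(45) = 0.25
1/G12 - 2*nu12/E1 = 1/8 - 2*0.34/159 = 0.120723 GPa^-1
1/Ex = 0.25/159 + 0.25/12 + 0.120723*0.25 = 0.0525865 GPa^-1
Ex = 19.02 GPa

19.02 GPa


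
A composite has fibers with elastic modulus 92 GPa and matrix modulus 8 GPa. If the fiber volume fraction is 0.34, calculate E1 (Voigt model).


E1 = Ef*Vf + Em*(1-Vf) = 92*0.34 + 8*0.66 = 36.56 GPa

36.56 GPa


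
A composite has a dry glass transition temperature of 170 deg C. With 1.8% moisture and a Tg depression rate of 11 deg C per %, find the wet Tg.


Tg_wet = Tg_dry - k*moisture = 170 - 11*1.8 = 150.2 deg C

150.2 deg C


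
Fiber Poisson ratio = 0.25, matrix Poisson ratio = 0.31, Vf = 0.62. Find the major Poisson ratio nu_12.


nu_12 = nu_f*Vf + nu_m*(1-Vf) = 0.25*0.62 + 0.31*0.38 = 0.2728

0.2728


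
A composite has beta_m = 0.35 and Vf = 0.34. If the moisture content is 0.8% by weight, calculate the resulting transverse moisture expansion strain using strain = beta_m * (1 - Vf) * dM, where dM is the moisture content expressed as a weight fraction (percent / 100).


dM = 0.8/100 = 0.008
strain = beta_m * (1-Vf) * dM = 0.35 * 0.66 * 0.008 = 0.001848

0.001848


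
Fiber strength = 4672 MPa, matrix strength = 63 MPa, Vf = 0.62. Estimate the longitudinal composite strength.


sigma_1 = sigma_f*Vf + sigma_m*(1-Vf) = 4672*0.62 + 63*0.38 = 2920.6 MPa

2920.6 MPa


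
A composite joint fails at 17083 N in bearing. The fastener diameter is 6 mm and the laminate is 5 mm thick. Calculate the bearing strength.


sigma_br = F/(d*h) = 17083/(6*5) = 569.4 MPa

569.4 MPa


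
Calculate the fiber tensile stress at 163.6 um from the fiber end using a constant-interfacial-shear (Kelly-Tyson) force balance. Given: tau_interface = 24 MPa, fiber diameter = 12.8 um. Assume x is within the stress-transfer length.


Force balance: sigma_f * (pi*d^2/4) = tau * (pi*d) * x  ->  sigma_f = 4 * tau * x / d
sigma_f = 4 * 24 * 163.6 / 12.8 = 1227.0 MPa

1227.0 MPa


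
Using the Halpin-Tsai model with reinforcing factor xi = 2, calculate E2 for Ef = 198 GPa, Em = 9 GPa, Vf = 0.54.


eta = (Ef/Em - 1)/(Ef/Em + xi) = (22.0 - 1)/(22.0 + 2) = 0.875
E2 = Em*(1+xi*eta*Vf)/(1-eta*Vf) = 33.18 GPa

33.18 GPa


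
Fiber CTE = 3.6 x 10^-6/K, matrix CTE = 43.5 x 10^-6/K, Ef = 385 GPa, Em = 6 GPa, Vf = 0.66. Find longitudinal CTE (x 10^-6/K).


E1 = Ef*Vf + Em*(1-Vf) = 256.14
alpha_1 = (alpha_f*Ef*Vf + alpha_m*Em*(1-Vf))/E1 = 3.92 x 10^-6/K

3.92 x 10^-6/K


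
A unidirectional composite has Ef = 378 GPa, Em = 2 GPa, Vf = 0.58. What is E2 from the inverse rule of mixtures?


1/E2 = Vf/Ef + (1-Vf)/Em = 0.58/378 + 0.42/2
E2 = 4.73 GPa

4.73 GPa


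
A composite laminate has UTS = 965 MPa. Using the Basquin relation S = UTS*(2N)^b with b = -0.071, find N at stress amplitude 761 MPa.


N = 0.5 * (S/UTS)^(1/b) = 0.5 * (761/965)^(1/-0.071) = 14.1802 cycles

14.1802 cycles


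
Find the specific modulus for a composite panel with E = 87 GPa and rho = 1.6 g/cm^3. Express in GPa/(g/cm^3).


Specific stiffness = E/rho = 87/1.6 = 54.4 GPa/(g/cm^3)

54.4 GPa/(g/cm^3)


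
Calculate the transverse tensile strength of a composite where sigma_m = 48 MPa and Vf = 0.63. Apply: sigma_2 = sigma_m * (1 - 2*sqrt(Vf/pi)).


factor = 1 - 2*sqrt(0.63/pi) = 0.1044
sigma_2 = 48 * 0.1044 = 5.01 MPa

5.01 MPa


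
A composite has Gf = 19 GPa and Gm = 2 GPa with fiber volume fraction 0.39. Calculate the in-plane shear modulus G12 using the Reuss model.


1/G12 = Vf/Gf + (1-Vf)/Gm = 0.39/19 + 0.61/2
G12 = 3.07 GPa

3.07 GPa


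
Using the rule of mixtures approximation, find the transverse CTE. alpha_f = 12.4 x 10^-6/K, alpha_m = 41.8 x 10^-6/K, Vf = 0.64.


alpha_2 = alpha_f*Vf + alpha_m*(1-Vf) = 12.4*0.64 + 41.8*0.36 = 23.0 x 10^-6/K

23.0 x 10^-6/K


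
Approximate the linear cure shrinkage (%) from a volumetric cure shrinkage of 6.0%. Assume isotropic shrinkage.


Linear shrinkage ≈ vol_shrink/3 = 6.0/3 = 2.0%

2.0%


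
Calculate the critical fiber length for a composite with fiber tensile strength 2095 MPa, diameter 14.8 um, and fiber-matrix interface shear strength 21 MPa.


Lc = sigma_f * d / (2 * tau_i) = 2095 * 14.8 / (2 * 21) = 738.2 um

738.2 um


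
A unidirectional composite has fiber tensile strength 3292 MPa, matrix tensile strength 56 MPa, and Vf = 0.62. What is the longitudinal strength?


sigma_1 = sigma_f*Vf + sigma_m*(1-Vf) = 3292*0.62 + 56*0.38 = 2062.3 MPa

2062.3 MPa


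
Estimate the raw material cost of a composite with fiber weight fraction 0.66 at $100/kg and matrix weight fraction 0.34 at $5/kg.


Cost = cost_f*Wf + cost_m*Wm = 100*0.66 + 5*0.34 = $67.7/kg

$67.7/kg


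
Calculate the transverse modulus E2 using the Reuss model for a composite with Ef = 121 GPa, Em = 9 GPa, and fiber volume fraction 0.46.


1/E2 = Vf/Ef + (1-Vf)/Em = 0.46/121 + 0.54/9
E2 = 15.67 GPa

15.67 GPa


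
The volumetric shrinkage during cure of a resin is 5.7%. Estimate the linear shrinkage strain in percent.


Linear shrinkage ≈ vol_shrink/3 = 5.7/3 = 1.9%

1.9%


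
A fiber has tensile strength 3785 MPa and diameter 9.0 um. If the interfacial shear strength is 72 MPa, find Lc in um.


Lc = sigma_f * d / (2 * tau_i) = 3785 * 9.0 / (2 * 72) = 236.6 um

236.6 um


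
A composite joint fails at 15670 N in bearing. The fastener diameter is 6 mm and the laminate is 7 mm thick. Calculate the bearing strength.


sigma_br = F/(d*h) = 15670/(6*7) = 373.1 MPa

373.1 MPa


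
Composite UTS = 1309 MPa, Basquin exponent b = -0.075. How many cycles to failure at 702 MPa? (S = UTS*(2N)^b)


N = 0.5 * (S/UTS)^(1/b) = 0.5 * (702/1309)^(1/-0.075) = 2027.7004 cycles

2027.7004 cycles


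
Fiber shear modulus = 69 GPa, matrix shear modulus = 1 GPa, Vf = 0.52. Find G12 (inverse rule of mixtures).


1/G12 = Vf/Gf + (1-Vf)/Gm = 0.52/69 + 0.48/1
G12 = 2.05 GPa

2.05 GPa


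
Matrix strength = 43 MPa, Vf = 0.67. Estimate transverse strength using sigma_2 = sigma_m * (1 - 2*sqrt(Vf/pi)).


factor = 1 - 2*sqrt(0.67/pi) = 0.0764
sigma_2 = 43 * 0.0764 = 3.28 MPa

3.28 MPa


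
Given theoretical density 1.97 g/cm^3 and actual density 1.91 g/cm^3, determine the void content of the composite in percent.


Void% = (rho_theo - rho_actual)/rho_theo * 100 = (1.97 - 1.91)/1.97 * 100 = 3.05%

3.05%


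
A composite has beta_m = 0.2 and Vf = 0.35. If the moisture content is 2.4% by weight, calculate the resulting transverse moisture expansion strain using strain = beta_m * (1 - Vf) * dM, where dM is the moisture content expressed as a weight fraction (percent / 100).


dM = 2.4/100 = 0.024
strain = beta_m * (1-Vf) * dM = 0.2 * 0.65 * 0.024 = 0.00312

0.00312


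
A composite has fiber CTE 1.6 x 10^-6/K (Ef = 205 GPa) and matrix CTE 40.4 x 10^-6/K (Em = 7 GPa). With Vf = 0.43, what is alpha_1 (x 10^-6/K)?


E1 = Ef*Vf + Em*(1-Vf) = 92.14
alpha_1 = (alpha_f*Ef*Vf + alpha_m*Em*(1-Vf))/E1 = 3.28 x 10^-6/K

3.28 x 10^-6/K


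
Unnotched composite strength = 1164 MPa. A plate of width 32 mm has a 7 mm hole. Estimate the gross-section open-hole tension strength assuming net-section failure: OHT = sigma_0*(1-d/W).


OHT = sigma_0*(1-d/W) = 1164*(1-7/32) = 909.4 MPa

909.4 MPa


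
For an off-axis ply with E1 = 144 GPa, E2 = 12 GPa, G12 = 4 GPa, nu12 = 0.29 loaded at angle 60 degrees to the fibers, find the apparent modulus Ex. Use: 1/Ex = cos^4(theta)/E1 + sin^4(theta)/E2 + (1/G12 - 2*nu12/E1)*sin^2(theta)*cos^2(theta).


cos^4(60) = 0.0625, sin^4(60) = 0.5625, sin^2(60)*cos^2(60) = 0.1875
1/G12 - 2*nu12/E1 = 1/4 - 2*0.29/144 = 0.245972 GPa^-1
1/Ex = 0.0625/144 + 0.5625/12 + 0.245972*0.1875 = 0.0934288 GPa^-1
Ex = 10.7 GPa

10.7 GPa


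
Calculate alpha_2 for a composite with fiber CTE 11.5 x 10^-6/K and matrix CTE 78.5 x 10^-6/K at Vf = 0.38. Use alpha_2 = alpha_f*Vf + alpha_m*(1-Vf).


alpha_2 = alpha_f*Vf + alpha_m*(1-Vf) = 11.5*0.38 + 78.5*0.62 = 53.0 x 10^-6/K

53.0 x 10^-6/K


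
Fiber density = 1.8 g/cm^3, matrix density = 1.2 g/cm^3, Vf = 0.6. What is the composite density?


rho_c = rho_f*Vf + rho_m*(1-Vf) = 1.8*0.6 + 1.2*0.4 = 1.56 g/cm^3

1.56 g/cm^3


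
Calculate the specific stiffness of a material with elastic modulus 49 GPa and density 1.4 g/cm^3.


Specific stiffness = E/rho = 49/1.4 = 35.0 GPa/(g/cm^3)

35.0 GPa/(g/cm^3)


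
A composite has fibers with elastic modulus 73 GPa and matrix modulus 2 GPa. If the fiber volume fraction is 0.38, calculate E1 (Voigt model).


E1 = Ef*Vf + Em*(1-Vf) = 73*0.38 + 2*0.62 = 28.98 GPa

28.98 GPa


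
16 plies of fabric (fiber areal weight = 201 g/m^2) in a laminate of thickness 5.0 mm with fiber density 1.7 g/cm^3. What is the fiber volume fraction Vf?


Vf = n * FAW / (rho_f * h * 1000) = 16 * 201 / (1.7 * 5.0 * 1000) = 0.3784

0.3784


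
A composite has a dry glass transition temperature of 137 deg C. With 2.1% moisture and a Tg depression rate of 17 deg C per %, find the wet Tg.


Tg_wet = Tg_dry - k*moisture = 137 - 17*2.1 = 101.3 deg C

101.3 deg C


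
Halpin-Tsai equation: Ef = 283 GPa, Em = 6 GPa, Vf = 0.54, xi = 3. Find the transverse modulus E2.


eta = (Ef/Em - 1)/(Ef/Em + xi) = (47.1667 - 1)/(47.1667 + 3) = 0.9203
E2 = Em*(1+xi*eta*Vf)/(1-eta*Vf) = 29.71 GPa

29.71 GPa


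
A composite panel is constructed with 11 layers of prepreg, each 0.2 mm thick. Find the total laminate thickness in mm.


h = n * t_ply = 11 * 0.2 = 2.2 mm

2.2 mm


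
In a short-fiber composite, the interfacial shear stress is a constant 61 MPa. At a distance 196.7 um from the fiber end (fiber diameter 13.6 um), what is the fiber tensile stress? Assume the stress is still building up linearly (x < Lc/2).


Force balance: sigma_f * (pi*d^2/4) = tau * (pi*d) * x  ->  sigma_f = 4 * tau * x / d
sigma_f = 4 * 61 * 196.7 / 13.6 = 3529.0 MPa

3529.0 MPa


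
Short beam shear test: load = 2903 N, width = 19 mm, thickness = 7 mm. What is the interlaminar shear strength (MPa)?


ILSS = 3F/(4bh) = 3*2903/(4*19*7) = 16.37 MPa

16.37 MPa


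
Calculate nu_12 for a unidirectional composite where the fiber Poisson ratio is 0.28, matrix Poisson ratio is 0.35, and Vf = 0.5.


nu_12 = nu_f*Vf + nu_m*(1-Vf) = 0.28*0.5 + 0.35*0.5 = 0.315

0.315


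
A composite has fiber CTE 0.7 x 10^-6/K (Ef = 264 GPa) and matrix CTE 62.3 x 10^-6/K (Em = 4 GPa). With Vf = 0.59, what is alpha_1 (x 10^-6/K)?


E1 = Ef*Vf + Em*(1-Vf) = 157.4
alpha_1 = (alpha_f*Ef*Vf + alpha_m*Em*(1-Vf))/E1 = 1.34 x 10^-6/K

1.34 x 10^-6/K


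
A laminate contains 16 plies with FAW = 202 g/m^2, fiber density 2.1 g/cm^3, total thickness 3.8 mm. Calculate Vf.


Vf = n * FAW / (rho_f * h * 1000) = 16 * 202 / (2.1 * 3.8 * 1000) = 0.405

0.405


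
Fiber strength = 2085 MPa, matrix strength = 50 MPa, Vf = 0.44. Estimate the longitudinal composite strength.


sigma_1 = sigma_f*Vf + sigma_m*(1-Vf) = 2085*0.44 + 50*0.56 = 945.4 MPa

945.4 MPa


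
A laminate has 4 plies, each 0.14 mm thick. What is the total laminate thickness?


h = n * t_ply = 4 * 0.14 = 0.56 mm

0.56 mm


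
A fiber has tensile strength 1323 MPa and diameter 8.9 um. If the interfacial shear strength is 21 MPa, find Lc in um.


Lc = sigma_f * d / (2 * tau_i) = 1323 * 8.9 / (2 * 21) = 280.4 um

280.4 um


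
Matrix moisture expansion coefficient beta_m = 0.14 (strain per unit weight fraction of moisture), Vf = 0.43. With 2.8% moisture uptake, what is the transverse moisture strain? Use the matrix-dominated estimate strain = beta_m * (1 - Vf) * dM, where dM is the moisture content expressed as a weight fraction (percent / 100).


dM = 2.8/100 = 0.028
strain = beta_m * (1-Vf) * dM = 0.14 * 0.57 * 0.028 = 0.0022344

0.0022344


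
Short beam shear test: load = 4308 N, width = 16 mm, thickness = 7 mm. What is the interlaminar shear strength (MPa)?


ILSS = 3F/(4bh) = 3*4308/(4*16*7) = 28.85 MPa

28.85 MPa


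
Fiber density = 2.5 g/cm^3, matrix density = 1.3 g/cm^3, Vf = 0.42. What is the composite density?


rho_c = rho_f*Vf + rho_m*(1-Vf) = 2.5*0.42 + 1.3*0.58 = 1.804 g/cm^3

1.804 g/cm^3


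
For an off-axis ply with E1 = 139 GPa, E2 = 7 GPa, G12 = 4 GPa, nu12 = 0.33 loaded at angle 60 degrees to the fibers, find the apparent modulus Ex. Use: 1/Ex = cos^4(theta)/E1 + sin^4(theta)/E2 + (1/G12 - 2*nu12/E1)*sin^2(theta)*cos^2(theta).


cos^4(60) = 0.0625, sin^4(60) = 0.5625, sin^2(60)*cos^2(60) = 0.1875
1/G12 - 2*nu12/E1 = 1/4 - 2*0.33/139 = 0.245252 GPa^-1
1/Ex = 0.0625/139 + 0.5625/7 + 0.245252*0.1875 = 0.1267915 GPa^-1
Ex = 7.89 GPa

7.89 GPa
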